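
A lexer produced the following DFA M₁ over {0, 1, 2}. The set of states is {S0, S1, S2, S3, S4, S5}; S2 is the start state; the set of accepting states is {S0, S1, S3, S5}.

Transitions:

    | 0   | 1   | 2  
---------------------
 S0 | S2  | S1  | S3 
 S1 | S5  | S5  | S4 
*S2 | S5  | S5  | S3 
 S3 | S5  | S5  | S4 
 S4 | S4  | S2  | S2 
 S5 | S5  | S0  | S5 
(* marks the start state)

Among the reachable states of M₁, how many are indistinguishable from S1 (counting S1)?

2

All states are reachable from the start state.
Start with accepting vs non-accepting: {S0,S1,S3,S5} | {S2,S4}.
On input 0, block {S0,S1,S3,S5} splits into {S1,S3,S5} and {S0}.
Refine {S1,S3,S5} on symbol 1: members go to different blocks, giving {S1,S3} and {S5}.
Split {S2,S4} by δ(·,0) → {S2} and {S4}.
The partition is now stable with 5 blocks: {S1,S3} | {S2} | {S0} | {S5} | {S4}.
State S1 belongs to the block {S1,S3}, which has 2 states.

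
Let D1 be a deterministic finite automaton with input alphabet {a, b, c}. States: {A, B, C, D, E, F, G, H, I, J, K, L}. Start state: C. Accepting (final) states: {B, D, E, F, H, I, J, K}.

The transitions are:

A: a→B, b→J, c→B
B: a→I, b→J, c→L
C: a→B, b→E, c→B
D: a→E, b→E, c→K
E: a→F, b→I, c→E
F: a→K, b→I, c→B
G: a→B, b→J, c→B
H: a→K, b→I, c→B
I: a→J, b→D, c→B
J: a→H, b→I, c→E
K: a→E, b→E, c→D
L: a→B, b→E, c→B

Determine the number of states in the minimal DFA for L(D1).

Reachable states from the start: {B,C,D,E,F,H,I,J,K,L}. Unreachable: {A,G} — drop them.
Initial partition by acceptance: {B,D,E,F,H,I,J,K} | {C,L}.
Split {B,D,E,F,H,I,J,K} by δ(·,c) → {D,E,F,H,I,J,K} and {B}.
Refine {D,E,F,H,I,J,K} on symbol c: members go to different blocks, giving {D,E,J,K} and {F,H,I}.
On input a, block {D,E,J,K} splits into {D,K} and {E,J}.
Split {F,H,I} by δ(·,a) → {F,H} and {I}.
Stable partition: {D,K} | {C,L} | {B} | {F,H} | {E,J} | {I} — 6 equivalence classes.

6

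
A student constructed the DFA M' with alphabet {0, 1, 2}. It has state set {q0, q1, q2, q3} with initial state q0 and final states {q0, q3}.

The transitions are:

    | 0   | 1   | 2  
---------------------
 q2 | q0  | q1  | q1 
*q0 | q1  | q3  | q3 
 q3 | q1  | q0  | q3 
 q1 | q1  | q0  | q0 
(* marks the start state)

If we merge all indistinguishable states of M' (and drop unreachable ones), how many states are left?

First remove the unreachable states {q2}; 3 states remain.
Initial partition by acceptance: {q0,q3} | {q1}.
The partition is now stable with 2 blocks: {q0,q3} | {q1}.

2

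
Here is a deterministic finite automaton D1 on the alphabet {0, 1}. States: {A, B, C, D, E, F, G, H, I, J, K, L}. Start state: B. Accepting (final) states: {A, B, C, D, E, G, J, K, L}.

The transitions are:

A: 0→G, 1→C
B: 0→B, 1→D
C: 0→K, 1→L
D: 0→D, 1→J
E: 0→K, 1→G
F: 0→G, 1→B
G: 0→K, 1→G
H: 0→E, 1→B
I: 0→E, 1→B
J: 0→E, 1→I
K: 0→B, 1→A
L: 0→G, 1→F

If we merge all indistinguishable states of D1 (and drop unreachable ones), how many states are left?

First remove the unreachable states {H}; 11 states remain.
Initial partition by acceptance: {A,B,C,D,E,G,J,K,L} | {F,I}.
Refine {A,B,C,D,E,G,J,K,L} on symbol 1: members go to different blocks, giving {A,B,C,D,E,G,K} and {J,L}.
Split {A,B,C,D,E,G,K} by δ(·,1) → {A,B,E,G,K} and {C,D}.
On input 1, block {A,B,E,G,K} splits into {E,G,K} and {A,B}.
Split {E,G,K} by δ(·,0) → {E,G} and {K}.
Refine {C,D} on symbol 0: members go to different blocks, giving {C} and {D}.
On input 0, block {A,B} splits into {A} and {B}.
The partition is now stable with 8 blocks: {E,G} | {F,I} | {J,L} | {C} | {A} | {K} | {D} | {B}.

8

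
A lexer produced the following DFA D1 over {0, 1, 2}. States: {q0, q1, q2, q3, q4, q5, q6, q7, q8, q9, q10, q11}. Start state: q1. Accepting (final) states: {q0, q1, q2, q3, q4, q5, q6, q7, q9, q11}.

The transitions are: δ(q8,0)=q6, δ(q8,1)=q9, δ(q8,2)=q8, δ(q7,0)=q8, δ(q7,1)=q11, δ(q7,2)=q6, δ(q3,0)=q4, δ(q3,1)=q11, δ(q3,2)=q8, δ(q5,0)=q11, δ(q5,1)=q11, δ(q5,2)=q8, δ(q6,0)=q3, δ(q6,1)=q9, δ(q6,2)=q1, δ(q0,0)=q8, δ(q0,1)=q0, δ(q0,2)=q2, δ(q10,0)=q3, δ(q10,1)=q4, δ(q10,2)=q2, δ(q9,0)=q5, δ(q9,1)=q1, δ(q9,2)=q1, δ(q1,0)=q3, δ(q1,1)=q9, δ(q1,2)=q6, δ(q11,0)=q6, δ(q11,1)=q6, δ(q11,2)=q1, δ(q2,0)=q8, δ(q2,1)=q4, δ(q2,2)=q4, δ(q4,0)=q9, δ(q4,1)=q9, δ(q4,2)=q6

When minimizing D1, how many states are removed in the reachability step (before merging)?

4

BFS from q1 reaches {q1, q3, q4, q5, q6, q8, q9, q11}; the 4 state(s) q0, q2, q7, q10 are never visited.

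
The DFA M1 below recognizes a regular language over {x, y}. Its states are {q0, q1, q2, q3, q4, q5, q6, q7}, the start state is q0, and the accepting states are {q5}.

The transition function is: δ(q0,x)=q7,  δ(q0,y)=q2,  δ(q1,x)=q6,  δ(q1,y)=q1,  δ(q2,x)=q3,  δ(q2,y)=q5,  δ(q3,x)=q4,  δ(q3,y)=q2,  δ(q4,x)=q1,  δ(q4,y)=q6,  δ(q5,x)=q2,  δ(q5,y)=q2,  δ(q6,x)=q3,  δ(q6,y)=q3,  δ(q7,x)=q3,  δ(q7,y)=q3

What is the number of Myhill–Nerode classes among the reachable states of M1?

All states are reachable from the start state.
P0 = {q5} | {q0,q1,q2,q3,q4,q6,q7}.
Split {q0,q1,q2,q3,q4,q6,q7} by δ(·,y) → {q0,q1,q3,q4,q6,q7} and {q2}.
Refine {q0,q1,q3,q4,q6,q7} on symbol y: members go to different blocks, giving {q1,q4,q6,q7} and {q0,q3}.
On input x, block {q1,q4,q6,q7} splits into {q1,q4} and {q6,q7}.
On input x, block {q1,q4} splits into {q1} and {q4}.
Split {q0,q3} by δ(·,x) → {q0} and {q3}.
No further refinement is possible. Final partition (7 blocks): {q5} | {q1} | {q2} | {q0} | {q6,q7} | {q4} | {q3}.

7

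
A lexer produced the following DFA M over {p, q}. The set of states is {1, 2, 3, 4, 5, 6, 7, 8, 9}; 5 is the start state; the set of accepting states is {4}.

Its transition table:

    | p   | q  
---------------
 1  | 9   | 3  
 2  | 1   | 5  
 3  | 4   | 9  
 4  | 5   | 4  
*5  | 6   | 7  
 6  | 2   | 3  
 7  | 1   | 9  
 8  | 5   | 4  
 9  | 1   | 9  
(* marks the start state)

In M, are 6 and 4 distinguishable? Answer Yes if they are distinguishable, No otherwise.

States {8} cannot be reached from the start state, so discard them.
P0 = {4} | {1,2,3,5,6,7,9}.
On input p, block {1,2,3,5,6,7,9} splits into {1,2,5,6,7,9} and {3}.
Refine {1,2,5,6,7,9} on symbol q: members go to different blocks, giving {2,5,7,9} and {1,6}.
The partition is now stable with 4 blocks: {4} | {2,5,7,9} | {3} | {1,6}.
6 and 4 end up in different blocks, so they are distinguishable. For instance, the string 'ε' is accepted from only 4.

Yes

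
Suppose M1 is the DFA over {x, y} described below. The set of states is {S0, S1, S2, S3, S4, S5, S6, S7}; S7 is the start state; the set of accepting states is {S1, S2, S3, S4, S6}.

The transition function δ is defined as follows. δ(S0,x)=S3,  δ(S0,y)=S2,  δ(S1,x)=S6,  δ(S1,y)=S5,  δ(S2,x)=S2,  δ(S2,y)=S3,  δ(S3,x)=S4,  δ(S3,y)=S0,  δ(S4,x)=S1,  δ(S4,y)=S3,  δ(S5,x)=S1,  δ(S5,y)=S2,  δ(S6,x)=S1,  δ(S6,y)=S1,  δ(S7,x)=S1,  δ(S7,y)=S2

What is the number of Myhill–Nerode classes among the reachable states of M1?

Initial partition by acceptance: {S1,S2,S3,S4,S6} | {S0,S5,S7}.
On input y, block {S1,S2,S3,S4,S6} splits into {S2,S4,S6} and {S1,S3}.
Refine {S2,S4,S6} on symbol x: members go to different blocks, giving {S4,S6} and {S2}.
Stable partition: {S4,S6} | {S0,S5,S7} | {S1,S3} | {S2} — 4 equivalence classes.

4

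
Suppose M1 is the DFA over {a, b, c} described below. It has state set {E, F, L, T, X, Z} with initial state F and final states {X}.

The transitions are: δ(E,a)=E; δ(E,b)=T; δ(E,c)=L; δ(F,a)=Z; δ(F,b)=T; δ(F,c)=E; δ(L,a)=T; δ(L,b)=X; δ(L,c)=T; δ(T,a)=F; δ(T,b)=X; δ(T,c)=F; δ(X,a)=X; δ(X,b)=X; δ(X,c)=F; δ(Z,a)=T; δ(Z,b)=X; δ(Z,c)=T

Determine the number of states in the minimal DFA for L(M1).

Every state is reachable, so we keep all 6.
Initial partition by acceptance: {X} | {E,F,L,T,Z}.
Split {E,F,L,T,Z} by δ(·,b) → {L,T,Z} and {E,F}.
On input a, block {L,T,Z} splits into {L,Z} and {T}.
Split {E,F} by δ(·,a) → {E} and {F}.
No further refinement is possible. Final partition (5 blocks): {X} | {L,Z} | {E} | {T} | {F}.

5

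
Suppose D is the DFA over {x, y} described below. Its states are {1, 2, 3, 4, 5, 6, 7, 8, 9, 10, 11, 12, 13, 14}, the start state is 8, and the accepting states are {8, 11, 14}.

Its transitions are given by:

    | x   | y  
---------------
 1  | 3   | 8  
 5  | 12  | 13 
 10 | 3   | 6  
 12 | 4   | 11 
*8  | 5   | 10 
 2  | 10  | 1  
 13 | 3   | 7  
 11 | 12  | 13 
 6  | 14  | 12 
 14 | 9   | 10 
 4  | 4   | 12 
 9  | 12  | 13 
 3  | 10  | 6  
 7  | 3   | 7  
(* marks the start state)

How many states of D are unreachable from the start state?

2

Starting at 8 and following transitions, the reachable set is {3, 4, 5, 6, 7, 8, 9, 10, 11, 12, 13, 14}. That leaves 1, 2 unreachable — 2 in total.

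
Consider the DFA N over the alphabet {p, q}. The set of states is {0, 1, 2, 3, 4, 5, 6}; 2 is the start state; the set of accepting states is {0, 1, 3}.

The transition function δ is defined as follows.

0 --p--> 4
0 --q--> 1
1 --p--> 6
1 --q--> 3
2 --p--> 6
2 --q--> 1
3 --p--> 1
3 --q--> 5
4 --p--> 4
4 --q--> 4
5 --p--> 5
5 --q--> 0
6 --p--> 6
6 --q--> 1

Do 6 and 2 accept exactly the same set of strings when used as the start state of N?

Yes

Every state is reachable, so we keep all 7.
Start with accepting vs non-accepting: {0,1,3} | {2,4,5,6}.
Split {0,1,3} by δ(·,p) → {0,1} and {3}.
Split {0,1} by δ(·,q) → {0} and {1}.
On input q, block {2,4,5,6} splits into {2,6} and {4} and {5}.
No further refinement is possible. Final partition (6 blocks): {0} | {2,6} | {3} | {1} | {4} | {5}.
6 and 2 lie in the same block of the stable partition, so they are equivalent — no string distinguishes them.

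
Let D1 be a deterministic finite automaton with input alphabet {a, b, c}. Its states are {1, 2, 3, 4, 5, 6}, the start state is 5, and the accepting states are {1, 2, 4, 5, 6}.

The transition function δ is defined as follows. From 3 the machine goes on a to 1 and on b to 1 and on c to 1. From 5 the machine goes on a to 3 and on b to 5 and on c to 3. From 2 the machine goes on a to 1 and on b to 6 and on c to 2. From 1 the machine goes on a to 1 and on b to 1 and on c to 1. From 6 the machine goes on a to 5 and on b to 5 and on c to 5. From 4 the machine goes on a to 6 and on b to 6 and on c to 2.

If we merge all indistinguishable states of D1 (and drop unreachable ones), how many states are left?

First remove the unreachable states {2,4,6}; 3 states remain.
Initial partition by acceptance: {1,5} | {3}.
Refine {1,5} on symbol a: members go to different blocks, giving {1} and {5}.
Stable partition: {1} | {3} | {5} — 3 equivalence classes.

3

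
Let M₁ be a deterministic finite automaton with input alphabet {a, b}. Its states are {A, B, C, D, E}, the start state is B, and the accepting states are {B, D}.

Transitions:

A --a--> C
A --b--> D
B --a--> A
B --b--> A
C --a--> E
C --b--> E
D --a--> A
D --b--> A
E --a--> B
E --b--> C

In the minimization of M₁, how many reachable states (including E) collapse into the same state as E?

All states are reachable from the start state.
Start with accepting vs non-accepting: {B,D} | {A,C,E}.
On input a, block {A,C,E} splits into {A,C} and {E}.
On input a, block {A,C} splits into {A} and {C}.
Stable partition: {B,D} | {A} | {E} | {C} — 4 equivalence classes.
The equivalence class containing E is {E}, of size 1.

1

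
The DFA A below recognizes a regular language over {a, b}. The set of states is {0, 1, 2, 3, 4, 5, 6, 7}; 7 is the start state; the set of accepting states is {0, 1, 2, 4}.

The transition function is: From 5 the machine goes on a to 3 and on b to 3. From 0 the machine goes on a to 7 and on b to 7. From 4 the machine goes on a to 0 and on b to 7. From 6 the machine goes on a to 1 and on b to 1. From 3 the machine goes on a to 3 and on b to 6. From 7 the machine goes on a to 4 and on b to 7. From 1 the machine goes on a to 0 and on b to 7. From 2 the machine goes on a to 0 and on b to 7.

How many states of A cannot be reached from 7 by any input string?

No path from 7 leads to 1, 2, 3, 5, 6; the other 3 states are all reachable.

5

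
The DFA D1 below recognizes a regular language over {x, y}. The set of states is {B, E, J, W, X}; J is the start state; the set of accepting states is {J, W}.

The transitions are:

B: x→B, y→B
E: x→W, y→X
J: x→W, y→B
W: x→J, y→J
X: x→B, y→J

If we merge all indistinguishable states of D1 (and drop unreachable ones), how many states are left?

States {E,X} cannot be reached from the start state, so discard them.
Start with accepting vs non-accepting: {J,W} | {B}.
Split {J,W} by δ(·,y) → {J} and {W}.
The partition is now stable with 3 blocks: {J} | {B} | {W}.

3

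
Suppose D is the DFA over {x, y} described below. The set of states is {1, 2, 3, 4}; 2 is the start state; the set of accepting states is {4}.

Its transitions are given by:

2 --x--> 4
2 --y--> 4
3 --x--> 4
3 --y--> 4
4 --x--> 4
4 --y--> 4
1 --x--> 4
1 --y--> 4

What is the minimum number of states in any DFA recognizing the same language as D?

2

Reachable states from the start: {2,4}. Unreachable: {1,3} — drop them.
Start with accepting vs non-accepting: {4} | {2}.
The partition is now stable with 2 blocks: {4} | {2}.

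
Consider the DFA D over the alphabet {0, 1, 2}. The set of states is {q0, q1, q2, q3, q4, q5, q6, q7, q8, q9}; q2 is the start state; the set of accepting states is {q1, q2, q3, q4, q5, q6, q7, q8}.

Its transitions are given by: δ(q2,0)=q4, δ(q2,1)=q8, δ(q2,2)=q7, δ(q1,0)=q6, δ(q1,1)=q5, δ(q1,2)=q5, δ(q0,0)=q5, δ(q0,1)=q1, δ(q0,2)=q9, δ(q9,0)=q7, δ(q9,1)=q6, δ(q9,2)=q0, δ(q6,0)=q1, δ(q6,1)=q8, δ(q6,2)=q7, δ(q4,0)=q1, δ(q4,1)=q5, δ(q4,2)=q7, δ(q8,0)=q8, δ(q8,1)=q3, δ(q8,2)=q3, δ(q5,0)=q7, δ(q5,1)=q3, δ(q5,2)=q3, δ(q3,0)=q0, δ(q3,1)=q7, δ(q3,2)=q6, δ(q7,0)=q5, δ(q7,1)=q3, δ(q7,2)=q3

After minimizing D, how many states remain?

4

All states are reachable from the start state.
Initial partition by acceptance: {q1,q2,q3,q4,q5,q6,q7,q8} | {q0,q9}.
Split {q1,q2,q3,q4,q5,q6,q7,q8} by δ(·,0) → {q1,q2,q4,q5,q6,q7,q8} and {q3}.
Refine {q1,q2,q4,q5,q6,q7,q8} on symbol 1: members go to different blocks, giving {q1,q2,q4,q6} and {q5,q7,q8}.
Stable partition: {q1,q2,q4,q6} | {q0,q9} | {q3} | {q5,q7,q8} — 4 equivalence classes.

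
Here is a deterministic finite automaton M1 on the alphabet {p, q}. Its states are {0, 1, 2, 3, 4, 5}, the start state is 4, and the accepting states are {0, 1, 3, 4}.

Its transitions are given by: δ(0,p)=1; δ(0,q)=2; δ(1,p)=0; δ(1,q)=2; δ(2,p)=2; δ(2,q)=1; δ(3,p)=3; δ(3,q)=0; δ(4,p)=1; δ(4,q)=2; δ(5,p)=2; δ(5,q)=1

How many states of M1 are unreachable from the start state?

No path from 4 leads to 3, 5; the other 4 states are all reachable.

2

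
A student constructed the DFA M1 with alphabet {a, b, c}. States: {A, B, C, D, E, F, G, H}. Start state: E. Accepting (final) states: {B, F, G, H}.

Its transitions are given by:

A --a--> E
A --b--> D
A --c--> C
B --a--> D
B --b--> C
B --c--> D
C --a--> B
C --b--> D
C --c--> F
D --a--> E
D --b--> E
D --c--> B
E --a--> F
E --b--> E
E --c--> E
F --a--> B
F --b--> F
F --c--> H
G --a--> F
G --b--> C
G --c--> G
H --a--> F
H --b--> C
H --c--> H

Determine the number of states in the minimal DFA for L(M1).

States {A,G} cannot be reached from the start state, so discard them.
P0 = {B,F,H} | {C,D,E}.
On input a, block {B,F,H} splits into {F,H} and {B}.
On input a, block {F,H} splits into {F} and {H}.
On input a, block {C,D,E} splits into {C} and {D} and {E}.
No further refinement is possible. Final partition (6 blocks): {F} | {C} | {B} | {H} | {D} | {E}.

6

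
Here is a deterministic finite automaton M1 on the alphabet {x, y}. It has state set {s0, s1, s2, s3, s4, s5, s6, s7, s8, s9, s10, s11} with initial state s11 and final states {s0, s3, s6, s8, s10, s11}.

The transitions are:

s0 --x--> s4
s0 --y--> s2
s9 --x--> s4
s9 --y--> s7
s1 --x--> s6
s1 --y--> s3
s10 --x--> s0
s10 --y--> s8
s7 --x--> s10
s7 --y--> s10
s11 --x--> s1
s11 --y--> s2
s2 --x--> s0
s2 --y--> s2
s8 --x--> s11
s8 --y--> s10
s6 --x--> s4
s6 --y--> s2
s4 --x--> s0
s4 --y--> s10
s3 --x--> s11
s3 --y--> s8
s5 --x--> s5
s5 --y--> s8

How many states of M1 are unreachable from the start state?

Starting at s11 and following transitions, the reachable set is {s0, s1, s2, s3, s4, s6, s8, s10, s11}. That leaves s5, s7, s9 unreachable — 3 in total.

3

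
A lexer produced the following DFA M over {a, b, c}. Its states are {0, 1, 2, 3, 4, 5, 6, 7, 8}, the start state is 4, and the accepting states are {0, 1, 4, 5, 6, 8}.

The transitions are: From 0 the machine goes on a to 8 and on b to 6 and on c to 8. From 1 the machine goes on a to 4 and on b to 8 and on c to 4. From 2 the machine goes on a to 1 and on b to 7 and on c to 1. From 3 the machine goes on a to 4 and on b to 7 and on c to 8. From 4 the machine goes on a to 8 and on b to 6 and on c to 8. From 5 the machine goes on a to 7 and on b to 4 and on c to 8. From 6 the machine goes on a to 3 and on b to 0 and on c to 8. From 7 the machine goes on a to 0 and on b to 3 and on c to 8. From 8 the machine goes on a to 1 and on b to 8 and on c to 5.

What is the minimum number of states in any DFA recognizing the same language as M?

States {2} cannot be reached from the start state, so discard them.
Initial partition by acceptance: {0,1,4,5,6,8} | {3,7}.
Split {0,1,4,5,6,8} by δ(·,a) → {0,1,4,8} and {5,6}.
Split {0,1,4,8} by δ(·,b) → {0,4} and {1,8}.
Refine {1,8} on symbol a: members go to different blocks, giving {1} and {8}.
The partition is now stable with 5 blocks: {0,4} | {3,7} | {5,6} | {1} | {8}.

5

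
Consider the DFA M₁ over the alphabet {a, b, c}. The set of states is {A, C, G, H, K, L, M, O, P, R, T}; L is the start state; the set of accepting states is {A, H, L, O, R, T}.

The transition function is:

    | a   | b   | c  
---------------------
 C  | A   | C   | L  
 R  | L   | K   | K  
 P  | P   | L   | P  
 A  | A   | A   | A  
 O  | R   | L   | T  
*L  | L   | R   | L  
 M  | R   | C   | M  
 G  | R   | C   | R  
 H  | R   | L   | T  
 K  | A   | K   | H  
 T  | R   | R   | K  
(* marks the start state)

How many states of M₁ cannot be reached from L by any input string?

5

BFS from L reaches {A, H, K, L, R, T}; the 5 state(s) C, G, M, O, P are never visited.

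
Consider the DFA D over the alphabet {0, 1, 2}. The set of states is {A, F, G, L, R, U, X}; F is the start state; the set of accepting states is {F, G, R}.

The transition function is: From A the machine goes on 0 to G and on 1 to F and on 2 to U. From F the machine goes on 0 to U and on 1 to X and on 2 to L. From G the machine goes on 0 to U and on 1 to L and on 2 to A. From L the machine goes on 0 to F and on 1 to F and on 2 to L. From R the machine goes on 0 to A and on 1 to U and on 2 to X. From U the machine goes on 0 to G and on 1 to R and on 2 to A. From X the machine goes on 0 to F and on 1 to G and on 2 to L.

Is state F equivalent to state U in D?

No

Start with accepting vs non-accepting: {F,G,R} | {A,L,U,X}.
Stable partition: {F,G,R} | {A,L,U,X} — 2 equivalence classes.
F and U end up in different blocks, so they are distinguishable. For instance, the string 'ε' is accepted from only F.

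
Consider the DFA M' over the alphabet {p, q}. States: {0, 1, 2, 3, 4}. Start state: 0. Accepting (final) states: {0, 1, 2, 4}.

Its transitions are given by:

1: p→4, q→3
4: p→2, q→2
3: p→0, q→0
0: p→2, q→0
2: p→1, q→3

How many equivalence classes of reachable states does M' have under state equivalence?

P0 = {0,1,2,4} | {3}.
Refine {0,1,2,4} on symbol q: members go to different blocks, giving {0,4} and {1,2}.
Refine {0,4} on symbol q: members go to different blocks, giving {0} and {4}.
On input p, block {1,2} splits into {1} and {2}.
No further refinement is possible. Final partition (5 blocks): {0} | {3} | {1} | {4} | {2}.

5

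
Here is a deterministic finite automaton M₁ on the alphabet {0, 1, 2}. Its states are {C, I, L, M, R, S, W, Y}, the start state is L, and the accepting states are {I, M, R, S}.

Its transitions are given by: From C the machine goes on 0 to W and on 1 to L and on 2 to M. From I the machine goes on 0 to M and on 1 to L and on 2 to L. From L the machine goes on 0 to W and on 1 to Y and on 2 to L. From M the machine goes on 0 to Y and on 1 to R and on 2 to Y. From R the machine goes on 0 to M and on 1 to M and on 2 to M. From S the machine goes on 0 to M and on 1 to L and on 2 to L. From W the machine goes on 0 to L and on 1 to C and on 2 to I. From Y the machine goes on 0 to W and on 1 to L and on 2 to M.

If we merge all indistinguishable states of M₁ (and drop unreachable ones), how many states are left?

Reachable states from the start: {C,I,L,M,R,W,Y}. Unreachable: {S} — drop them.
Start with accepting vs non-accepting: {I,M,R} | {C,L,W,Y}.
On input 0, block {I,M,R} splits into {I,R} and {M}.
Refine {I,R} on symbol 1: members go to different blocks, giving {R} and {I}.
Refine {C,L,W,Y} on symbol 2: members go to different blocks, giving {C,Y} and {W} and {L}.
The partition is now stable with 6 blocks: {R} | {C,Y} | {M} | {I} | {W} | {L}.

6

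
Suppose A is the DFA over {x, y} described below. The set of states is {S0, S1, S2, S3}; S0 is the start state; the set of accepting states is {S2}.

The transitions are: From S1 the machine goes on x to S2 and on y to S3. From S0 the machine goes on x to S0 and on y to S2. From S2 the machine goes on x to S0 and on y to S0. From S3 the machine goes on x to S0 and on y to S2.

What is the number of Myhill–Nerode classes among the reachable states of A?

First remove the unreachable states {S1,S3}; 2 states remain.
P0 = {S2} | {S0}.
No further refinement is possible. Final partition (2 blocks): {S2} | {S0}.

2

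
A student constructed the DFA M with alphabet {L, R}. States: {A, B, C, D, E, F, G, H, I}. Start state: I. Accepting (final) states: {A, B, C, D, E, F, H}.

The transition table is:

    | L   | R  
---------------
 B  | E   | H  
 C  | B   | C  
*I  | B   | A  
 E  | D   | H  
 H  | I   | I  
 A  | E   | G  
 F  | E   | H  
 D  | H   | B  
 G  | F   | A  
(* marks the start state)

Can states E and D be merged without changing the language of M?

Reachable states from the start: {A,B,D,E,F,G,H,I}. Unreachable: {C} — drop them.
P0 = {A,B,D,E,F,H} | {G,I}.
Refine {A,B,D,E,F,H} on symbol L: members go to different blocks, giving {A,B,D,E,F} and {H}.
On input L, block {A,B,D,E,F} splits into {A,B,E,F} and {D}.
Split {A,B,E,F} by δ(·,L) → {A,B,F} and {E}.
Refine {A,B,F} on symbol R: members go to different blocks, giving {B,F} and {A}.
The partition is now stable with 6 blocks: {B,F} | {G,I} | {H} | {D} | {E} | {A}.
E and D end up in different blocks, so they are distinguishable. For instance, the string 'LL' is accepted from only E.

No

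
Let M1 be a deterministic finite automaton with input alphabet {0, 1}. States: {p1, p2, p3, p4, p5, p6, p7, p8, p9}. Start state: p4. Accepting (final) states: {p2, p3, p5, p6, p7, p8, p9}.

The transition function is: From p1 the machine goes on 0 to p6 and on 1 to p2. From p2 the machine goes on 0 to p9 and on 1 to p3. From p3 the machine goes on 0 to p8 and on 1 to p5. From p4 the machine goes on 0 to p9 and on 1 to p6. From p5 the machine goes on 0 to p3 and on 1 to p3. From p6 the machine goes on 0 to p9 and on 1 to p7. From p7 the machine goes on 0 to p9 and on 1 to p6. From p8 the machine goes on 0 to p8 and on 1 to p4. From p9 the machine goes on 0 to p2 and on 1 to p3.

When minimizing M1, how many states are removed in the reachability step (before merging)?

BFS from p4 reaches {p2, p3, p4, p5, p6, p7, p8, p9}; the 1 state(s) p1 are never visited.

1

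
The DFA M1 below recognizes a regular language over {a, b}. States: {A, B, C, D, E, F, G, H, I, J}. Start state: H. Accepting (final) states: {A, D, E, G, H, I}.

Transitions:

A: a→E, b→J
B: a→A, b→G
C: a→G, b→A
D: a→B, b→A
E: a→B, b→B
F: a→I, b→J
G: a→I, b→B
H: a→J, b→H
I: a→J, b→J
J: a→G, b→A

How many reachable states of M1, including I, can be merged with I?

Reachable states from the start: {A,B,E,G,H,I,J}. Unreachable: {C,D,F} — drop them.
Initial partition by acceptance: {A,E,G,H,I} | {B,J}.
Split {A,E,G,H,I} by δ(·,a) → {E,H,I} and {A,G}.
On input b, block {E,H,I} splits into {E,I} and {H}.
No further refinement is possible. Final partition (4 blocks): {E,I} | {B,J} | {A,G} | {H}.
State I belongs to the block {E,I}, which has 2 states.

2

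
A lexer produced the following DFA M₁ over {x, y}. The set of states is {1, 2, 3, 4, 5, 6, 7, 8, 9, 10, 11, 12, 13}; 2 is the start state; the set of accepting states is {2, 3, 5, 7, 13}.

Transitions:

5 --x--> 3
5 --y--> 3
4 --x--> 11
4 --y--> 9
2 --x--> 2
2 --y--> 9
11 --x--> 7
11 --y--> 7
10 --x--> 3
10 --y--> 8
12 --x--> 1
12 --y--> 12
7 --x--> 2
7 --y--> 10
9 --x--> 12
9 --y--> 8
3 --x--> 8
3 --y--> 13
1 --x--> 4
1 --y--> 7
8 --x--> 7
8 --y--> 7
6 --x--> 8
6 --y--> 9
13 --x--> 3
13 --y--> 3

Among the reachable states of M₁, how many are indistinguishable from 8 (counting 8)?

2

States {5,6} cannot be reached from the start state, so discard them.
P0 = {2,3,7,13} | {1,4,8,9,10,11,12}.
Refine {2,3,7,13} on symbol x: members go to different blocks, giving {2,7,13} and {3}.
Split {2,7,13} by δ(·,x) → {2,7} and {13}.
Split {1,4,8,9,10,11,12} by δ(·,x) → {1,4,9,12} and {8,11} and {10}.
On input y, block {2,7} splits into {2} and {7}.
Refine {1,4,9,12} on symbol x: members go to different blocks, giving {1,9,12} and {4}.
Refine {1,9,12} on symbol x: members go to different blocks, giving {9,12} and {1}.
On input x, block {9,12} splits into {9} and {12}.
Stable partition: {2} | {9} | {3} | {13} | {8,11} | {10} | {7} | {4} | {1} | {12} — 10 equivalence classes.
State 8 belongs to the block {8,11}, which has 2 states.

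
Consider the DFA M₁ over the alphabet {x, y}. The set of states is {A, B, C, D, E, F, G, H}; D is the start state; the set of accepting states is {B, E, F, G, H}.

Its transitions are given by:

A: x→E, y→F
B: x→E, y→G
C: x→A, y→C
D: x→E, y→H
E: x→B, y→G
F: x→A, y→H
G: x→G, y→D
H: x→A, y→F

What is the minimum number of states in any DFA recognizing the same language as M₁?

First remove the unreachable states {C}; 7 states remain.
Start with accepting vs non-accepting: {B,E,F,G,H} | {A,D}.
On input x, block {B,E,F,G,H} splits into {B,E,G} and {F,H}.
Refine {B,E,G} on symbol y: members go to different blocks, giving {B,E} and {G}.
The partition is now stable with 4 blocks: {B,E} | {A,D} | {F,H} | {G}.

4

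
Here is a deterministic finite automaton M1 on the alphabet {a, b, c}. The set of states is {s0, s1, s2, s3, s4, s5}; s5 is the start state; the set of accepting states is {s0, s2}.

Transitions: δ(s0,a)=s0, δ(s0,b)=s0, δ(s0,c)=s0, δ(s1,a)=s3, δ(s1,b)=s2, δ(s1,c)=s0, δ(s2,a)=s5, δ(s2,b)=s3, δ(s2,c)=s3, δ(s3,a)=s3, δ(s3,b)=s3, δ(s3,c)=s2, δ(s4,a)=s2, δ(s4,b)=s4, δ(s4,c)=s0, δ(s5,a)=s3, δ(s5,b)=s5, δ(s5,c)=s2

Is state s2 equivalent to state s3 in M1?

Reachable states from the start: {s2,s3,s5}. Unreachable: {s0,s1,s4} — drop them.
Initial partition by acceptance: {s2} | {s3,s5}.
The partition is now stable with 2 blocks: {s2} | {s3,s5}.
s2 and s3 end up in different blocks, so they are distinguishable. For instance, the string 'ε' is accepted from only s2.

No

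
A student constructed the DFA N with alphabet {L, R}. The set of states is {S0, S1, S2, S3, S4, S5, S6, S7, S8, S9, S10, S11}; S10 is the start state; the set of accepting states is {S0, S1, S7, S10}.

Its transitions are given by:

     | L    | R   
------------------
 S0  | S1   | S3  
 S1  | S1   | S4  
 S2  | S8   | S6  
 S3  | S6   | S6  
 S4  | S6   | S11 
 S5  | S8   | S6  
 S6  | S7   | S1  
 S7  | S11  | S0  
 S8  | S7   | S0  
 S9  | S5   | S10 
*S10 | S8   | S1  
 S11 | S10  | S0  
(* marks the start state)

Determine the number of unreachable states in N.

3

BFS from S10 reaches {S0, S1, S3, S4, S6, S7, S8, S10, S11}; the 3 state(s) S2, S5, S9 are never visited.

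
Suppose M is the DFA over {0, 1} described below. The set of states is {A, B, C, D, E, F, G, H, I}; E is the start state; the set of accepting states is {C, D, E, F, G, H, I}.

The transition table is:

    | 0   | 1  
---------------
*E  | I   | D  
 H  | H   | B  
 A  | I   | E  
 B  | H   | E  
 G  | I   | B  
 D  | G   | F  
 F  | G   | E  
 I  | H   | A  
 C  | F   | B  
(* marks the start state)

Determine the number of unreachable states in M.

1

BFS from E reaches {A, B, D, E, F, G, H, I}; the 1 state(s) C are never visited.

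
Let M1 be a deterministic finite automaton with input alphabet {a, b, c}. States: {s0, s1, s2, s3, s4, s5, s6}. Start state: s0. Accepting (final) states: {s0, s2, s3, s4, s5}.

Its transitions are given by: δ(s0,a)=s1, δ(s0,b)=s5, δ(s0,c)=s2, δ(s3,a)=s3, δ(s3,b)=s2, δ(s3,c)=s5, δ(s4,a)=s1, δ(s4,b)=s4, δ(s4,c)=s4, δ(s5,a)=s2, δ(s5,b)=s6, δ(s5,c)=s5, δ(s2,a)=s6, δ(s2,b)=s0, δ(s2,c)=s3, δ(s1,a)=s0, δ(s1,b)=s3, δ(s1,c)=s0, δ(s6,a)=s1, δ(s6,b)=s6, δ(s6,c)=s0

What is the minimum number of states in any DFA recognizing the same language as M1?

6

First remove the unreachable states {s4}; 6 states remain.
P0 = {s0,s2,s3,s5} | {s1,s6}.
Split {s0,s2,s3,s5} by δ(·,a) → {s0,s2} and {s3,s5}.
Split {s0,s2} by δ(·,b) → {s0} and {s2}.
Split {s1,s6} by δ(·,a) → {s1} and {s6}.
Refine {s3,s5} on symbol a: members go to different blocks, giving {s3} and {s5}.
Stable partition: {s0} | {s1} | {s3} | {s2} | {s6} | {s5} — 6 equivalence classes.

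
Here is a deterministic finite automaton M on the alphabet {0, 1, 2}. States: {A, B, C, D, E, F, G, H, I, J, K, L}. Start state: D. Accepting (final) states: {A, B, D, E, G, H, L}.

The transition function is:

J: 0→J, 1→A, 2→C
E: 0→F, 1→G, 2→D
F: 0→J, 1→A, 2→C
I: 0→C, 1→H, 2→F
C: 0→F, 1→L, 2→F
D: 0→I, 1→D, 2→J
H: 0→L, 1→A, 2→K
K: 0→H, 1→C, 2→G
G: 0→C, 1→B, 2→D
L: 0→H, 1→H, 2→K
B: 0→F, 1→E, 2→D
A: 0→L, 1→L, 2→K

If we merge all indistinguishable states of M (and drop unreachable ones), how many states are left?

Every state is reachable, so we keep all 12.
Start with accepting vs non-accepting: {A,B,D,E,G,H,L} | {C,F,I,J,K}.
Refine {A,B,D,E,G,H,L} on symbol 0: members go to different blocks, giving {B,D,E,G} and {A,H,L}.
Split {B,D,E,G} by δ(·,2) → {B,E,G} and {D}.
Refine {C,F,I,J,K} on symbol 0: members go to different blocks, giving {C,F,I,J} and {K}.
No further refinement is possible. Final partition (5 blocks): {B,E,G} | {C,F,I,J} | {A,H,L} | {D} | {K}.

5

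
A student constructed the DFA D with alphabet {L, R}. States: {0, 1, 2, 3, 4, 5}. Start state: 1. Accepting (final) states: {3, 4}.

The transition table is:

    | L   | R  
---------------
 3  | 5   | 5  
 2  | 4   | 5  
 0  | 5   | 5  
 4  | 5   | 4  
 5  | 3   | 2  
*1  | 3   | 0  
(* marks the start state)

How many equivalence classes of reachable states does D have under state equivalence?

6

Initial partition by acceptance: {3,4} | {0,1,2,5}.
Refine {3,4} on symbol R: members go to different blocks, giving {3} and {4}.
Split {0,1,2,5} by δ(·,L) → {1,5} and {0} and {2}.
On input R, block {1,5} splits into {1} and {5}.
Stable partition: {3} | {1} | {4} | {0} | {2} | {5} — 6 equivalence classes.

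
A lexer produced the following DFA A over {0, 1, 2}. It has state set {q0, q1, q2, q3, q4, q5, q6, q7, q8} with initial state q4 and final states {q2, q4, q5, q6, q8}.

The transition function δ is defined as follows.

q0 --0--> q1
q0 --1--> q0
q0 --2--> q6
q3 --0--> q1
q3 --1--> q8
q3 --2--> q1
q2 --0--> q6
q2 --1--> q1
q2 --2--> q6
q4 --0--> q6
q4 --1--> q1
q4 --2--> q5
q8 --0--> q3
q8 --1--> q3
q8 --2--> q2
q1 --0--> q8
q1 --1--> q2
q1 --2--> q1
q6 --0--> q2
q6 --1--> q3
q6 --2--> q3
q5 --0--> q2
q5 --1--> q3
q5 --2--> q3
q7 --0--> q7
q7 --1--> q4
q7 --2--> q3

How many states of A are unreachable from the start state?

2

BFS from q4 reaches {q1, q2, q3, q4, q5, q6, q8}; the 2 state(s) q0, q7 are never visited.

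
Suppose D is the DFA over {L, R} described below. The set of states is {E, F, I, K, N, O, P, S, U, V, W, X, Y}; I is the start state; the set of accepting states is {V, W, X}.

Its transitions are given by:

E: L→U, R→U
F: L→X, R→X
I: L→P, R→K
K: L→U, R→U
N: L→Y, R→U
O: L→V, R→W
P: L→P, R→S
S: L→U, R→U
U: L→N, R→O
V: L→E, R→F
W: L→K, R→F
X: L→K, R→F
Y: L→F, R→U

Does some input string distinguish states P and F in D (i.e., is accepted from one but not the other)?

Every state is reachable, so we keep all 13.
Initial partition by acceptance: {V,W,X} | {E,F,I,K,N,O,P,S,U,Y}.
Split {E,F,I,K,N,O,P,S,U,Y} by δ(·,L) → {E,I,K,N,P,S,U,Y} and {F,O}.
On input L, block {E,I,K,N,P,S,U,Y} splits into {E,I,K,N,P,S,U} and {Y}.
Split {E,I,K,N,P,S,U} by δ(·,L) → {E,I,K,P,S,U} and {N}.
On input L, block {E,I,K,P,S,U} splits into {E,I,K,P,S} and {U}.
Split {E,I,K,P,S} by δ(·,L) → {E,K,S} and {I,P}.
Stable partition: {V,W,X} | {E,K,S} | {F,O} | {Y} | {N} | {U} | {I,P} — 7 equivalence classes.
P and F end up in different blocks, so they are distinguishable. For instance, the string 'L' is accepted from only F.

Yes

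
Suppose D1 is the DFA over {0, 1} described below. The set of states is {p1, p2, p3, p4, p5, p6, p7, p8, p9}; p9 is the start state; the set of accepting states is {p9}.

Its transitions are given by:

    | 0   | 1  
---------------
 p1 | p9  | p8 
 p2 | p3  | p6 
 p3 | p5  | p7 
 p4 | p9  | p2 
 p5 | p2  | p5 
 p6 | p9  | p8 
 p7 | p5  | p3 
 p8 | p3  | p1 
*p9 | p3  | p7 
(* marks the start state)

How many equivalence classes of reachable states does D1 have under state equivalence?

5

First remove the unreachable states {p4}; 8 states remain.
P0 = {p9} | {p1,p2,p3,p5,p6,p7,p8}.
Split {p1,p2,p3,p5,p6,p7,p8} by δ(·,0) → {p2,p3,p5,p7,p8} and {p1,p6}.
On input 1, block {p2,p3,p5,p7,p8} splits into {p3,p5,p7} and {p2,p8}.
On input 0, block {p3,p5,p7} splits into {p3,p7} and {p5}.
The partition is now stable with 5 blocks: {p9} | {p3,p7} | {p1,p6} | {p2,p8} | {p5}.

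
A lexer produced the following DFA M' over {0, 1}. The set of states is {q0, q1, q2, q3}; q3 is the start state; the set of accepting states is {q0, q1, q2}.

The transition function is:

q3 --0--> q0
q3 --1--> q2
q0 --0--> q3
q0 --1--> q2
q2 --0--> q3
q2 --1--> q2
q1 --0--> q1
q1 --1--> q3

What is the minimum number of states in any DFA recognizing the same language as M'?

2

First remove the unreachable states {q1}; 3 states remain.
P0 = {q0,q2} | {q3}.
The partition is now stable with 2 blocks: {q0,q2} | {q3}.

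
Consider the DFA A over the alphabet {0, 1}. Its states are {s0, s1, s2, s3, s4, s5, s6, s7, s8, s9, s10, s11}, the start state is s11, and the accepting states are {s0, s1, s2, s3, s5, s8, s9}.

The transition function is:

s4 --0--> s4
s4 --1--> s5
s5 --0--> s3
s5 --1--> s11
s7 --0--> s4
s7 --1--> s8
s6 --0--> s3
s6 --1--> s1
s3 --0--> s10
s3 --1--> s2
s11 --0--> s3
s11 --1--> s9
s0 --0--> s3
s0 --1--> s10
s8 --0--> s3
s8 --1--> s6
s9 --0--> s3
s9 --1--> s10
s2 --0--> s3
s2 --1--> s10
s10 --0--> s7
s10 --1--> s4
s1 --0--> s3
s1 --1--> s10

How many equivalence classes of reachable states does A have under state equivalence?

6

Reachable states from the start: {s1,s2,s3,s4,s5,s6,s7,s8,s9,s10,s11}. Unreachable: {s0} — drop them.
P0 = {s1,s2,s3,s5,s8,s9} | {s4,s6,s7,s10,s11}.
Refine {s1,s2,s3,s5,s8,s9} on symbol 0: members go to different blocks, giving {s1,s2,s5,s8,s9} and {s3}.
Refine {s4,s6,s7,s10,s11} on symbol 0: members go to different blocks, giving {s4,s7,s10} and {s6,s11}.
Refine {s1,s2,s5,s8,s9} on symbol 1: members go to different blocks, giving {s1,s2,s9} and {s5,s8}.
On input 1, block {s4,s7,s10} splits into {s4,s7} and {s10}.
No further refinement is possible. Final partition (6 blocks): {s1,s2,s9} | {s4,s7} | {s3} | {s6,s11} | {s5,s8} | {s10}.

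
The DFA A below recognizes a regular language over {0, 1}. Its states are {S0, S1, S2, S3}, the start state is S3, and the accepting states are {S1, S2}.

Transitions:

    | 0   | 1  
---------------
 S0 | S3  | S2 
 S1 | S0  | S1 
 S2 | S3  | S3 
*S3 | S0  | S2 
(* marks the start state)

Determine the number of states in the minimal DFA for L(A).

Reachable states from the start: {S0,S2,S3}. Unreachable: {S1} — drop them.
P0 = {S2} | {S0,S3}.
Stable partition: {S2} | {S0,S3} — 2 equivalence classes.

2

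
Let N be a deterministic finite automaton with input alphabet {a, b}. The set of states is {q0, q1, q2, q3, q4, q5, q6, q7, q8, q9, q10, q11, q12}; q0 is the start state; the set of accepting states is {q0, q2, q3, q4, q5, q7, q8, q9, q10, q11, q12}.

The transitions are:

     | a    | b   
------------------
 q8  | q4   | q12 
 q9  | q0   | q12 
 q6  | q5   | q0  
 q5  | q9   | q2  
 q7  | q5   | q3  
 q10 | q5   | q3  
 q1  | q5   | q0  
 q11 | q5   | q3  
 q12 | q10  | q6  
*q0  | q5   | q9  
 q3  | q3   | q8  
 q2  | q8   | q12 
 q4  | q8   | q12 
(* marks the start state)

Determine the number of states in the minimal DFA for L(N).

8

States {q1,q7,q11} cannot be reached from the start state, so discard them.
Start with accepting vs non-accepting: {q0,q2,q3,q4,q5,q8,q9,q10,q12} | {q6}.
Split {q0,q2,q3,q4,q5,q8,q9,q10,q12} by δ(·,b) → {q0,q2,q3,q4,q5,q8,q9,q10} and {q12}.
Refine {q0,q2,q3,q4,q5,q8,q9,q10} on symbol b: members go to different blocks, giving {q0,q3,q5,q10} and {q2,q4,q8,q9}.
Refine {q0,q3,q5,q10} on symbol a: members go to different blocks, giving {q0,q3,q10} and {q5}.
On input a, block {q0,q3,q10} splits into {q0,q10} and {q3}.
Refine {q0,q10} on symbol b: members go to different blocks, giving {q0} and {q10}.
On input a, block {q2,q4,q8,q9} splits into {q2,q4,q8} and {q9}.
Stable partition: {q0} | {q6} | {q12} | {q2,q4,q8} | {q5} | {q3} | {q10} | {q9} — 8 equivalence classes.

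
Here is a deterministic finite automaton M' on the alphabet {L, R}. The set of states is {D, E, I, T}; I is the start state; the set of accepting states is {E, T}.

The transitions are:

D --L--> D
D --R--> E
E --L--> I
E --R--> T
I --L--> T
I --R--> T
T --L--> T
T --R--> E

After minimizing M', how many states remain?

3

First remove the unreachable states {D}; 3 states remain.
Initial partition by acceptance: {E,T} | {I}.
Split {E,T} by δ(·,L) → {T} and {E}.
No further refinement is possible. Final partition (3 blocks): {T} | {I} | {E}.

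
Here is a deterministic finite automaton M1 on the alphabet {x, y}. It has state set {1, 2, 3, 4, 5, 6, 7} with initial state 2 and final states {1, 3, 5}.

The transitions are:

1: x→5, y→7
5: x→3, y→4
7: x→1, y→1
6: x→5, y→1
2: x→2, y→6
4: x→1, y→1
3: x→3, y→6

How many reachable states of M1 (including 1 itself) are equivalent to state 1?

P0 = {1,3,5} | {2,4,6,7}.
Split {2,4,6,7} by δ(·,x) → {4,6,7} and {2}.
No further refinement is possible. Final partition (3 blocks): {1,3,5} | {4,6,7} | {2}.
State 1 belongs to the block {1,3,5}, which has 3 states.

3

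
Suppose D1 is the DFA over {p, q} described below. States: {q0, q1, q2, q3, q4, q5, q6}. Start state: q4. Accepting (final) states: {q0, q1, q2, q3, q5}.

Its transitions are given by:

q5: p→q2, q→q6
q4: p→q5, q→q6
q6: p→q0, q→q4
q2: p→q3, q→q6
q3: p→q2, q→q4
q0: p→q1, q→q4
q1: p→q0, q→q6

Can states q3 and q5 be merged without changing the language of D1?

All states are reachable from the start state.
Start with accepting vs non-accepting: {q0,q1,q2,q3,q5} | {q4,q6}.
No further refinement is possible. Final partition (2 blocks): {q0,q1,q2,q3,q5} | {q4,q6}.
q3 and q5 lie in the same block of the stable partition, so they are equivalent — no string distinguishes them.

Yes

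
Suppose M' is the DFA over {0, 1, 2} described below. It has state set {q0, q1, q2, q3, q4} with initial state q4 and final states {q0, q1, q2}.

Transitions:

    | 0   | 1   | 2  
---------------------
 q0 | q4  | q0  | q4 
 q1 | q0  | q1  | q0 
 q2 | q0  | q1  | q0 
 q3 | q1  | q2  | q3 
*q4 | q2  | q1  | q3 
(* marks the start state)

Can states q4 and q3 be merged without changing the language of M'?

All states are reachable from the start state.
Initial partition by acceptance: {q0,q1,q2} | {q3,q4}.
On input 0, block {q0,q1,q2} splits into {q1,q2} and {q0}.
Stable partition: {q1,q2} | {q3,q4} | {q0} — 3 equivalence classes.
q4 and q3 lie in the same block of the stable partition, so they are equivalent — no string distinguishes them.

Yes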